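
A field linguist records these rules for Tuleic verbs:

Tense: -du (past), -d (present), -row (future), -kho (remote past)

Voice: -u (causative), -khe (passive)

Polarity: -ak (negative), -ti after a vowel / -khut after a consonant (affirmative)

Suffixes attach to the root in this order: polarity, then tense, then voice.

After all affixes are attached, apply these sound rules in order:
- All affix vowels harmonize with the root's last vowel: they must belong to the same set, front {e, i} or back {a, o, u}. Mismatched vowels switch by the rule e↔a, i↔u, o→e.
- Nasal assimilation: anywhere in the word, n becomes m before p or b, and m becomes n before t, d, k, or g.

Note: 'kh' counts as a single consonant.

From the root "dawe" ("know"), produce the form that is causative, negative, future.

Attach polarity negative -ak → daweak.
Attach tense future -row → daweakrow.
Attach voice causative -u → daweakrowu.
Apply vowel harmony: daweakrowu → daweekrewi.
Nasal assimilation: no change.

daweekrewi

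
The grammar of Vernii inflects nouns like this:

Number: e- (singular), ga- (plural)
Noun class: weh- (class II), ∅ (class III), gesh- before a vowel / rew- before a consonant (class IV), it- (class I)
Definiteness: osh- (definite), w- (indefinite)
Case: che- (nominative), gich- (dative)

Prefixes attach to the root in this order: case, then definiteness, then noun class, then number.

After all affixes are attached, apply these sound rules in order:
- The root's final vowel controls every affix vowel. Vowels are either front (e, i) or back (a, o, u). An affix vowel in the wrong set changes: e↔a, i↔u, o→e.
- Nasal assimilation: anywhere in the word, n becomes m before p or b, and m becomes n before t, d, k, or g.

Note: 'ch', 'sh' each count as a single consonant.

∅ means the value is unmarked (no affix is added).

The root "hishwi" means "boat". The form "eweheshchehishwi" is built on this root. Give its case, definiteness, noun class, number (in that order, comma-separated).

nominative, definite, class II, singular

Segment: e-weh-osh-che-hishwi.
case: che- → nominative.
definiteness: osh- → definite.
noun class: weh- → class II.
number: e- → singular.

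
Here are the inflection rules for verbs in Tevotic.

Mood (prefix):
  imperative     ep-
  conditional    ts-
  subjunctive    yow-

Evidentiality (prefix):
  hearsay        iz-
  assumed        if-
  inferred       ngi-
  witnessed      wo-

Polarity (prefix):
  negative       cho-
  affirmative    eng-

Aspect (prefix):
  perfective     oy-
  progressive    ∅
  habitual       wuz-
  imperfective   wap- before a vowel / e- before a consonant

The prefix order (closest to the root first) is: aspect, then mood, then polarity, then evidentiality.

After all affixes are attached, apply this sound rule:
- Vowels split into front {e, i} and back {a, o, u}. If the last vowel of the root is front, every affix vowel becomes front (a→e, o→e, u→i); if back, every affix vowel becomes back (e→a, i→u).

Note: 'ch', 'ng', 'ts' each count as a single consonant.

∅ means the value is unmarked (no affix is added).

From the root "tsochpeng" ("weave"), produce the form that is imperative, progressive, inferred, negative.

aspect = progressive: zero marking, form stays tsochpeng.
Attach mood imperative ep- → eptsochpeng.
Attach polarity negative cho- → choeptsochpeng.
Attach evidentiality inferred ngi- → ngichoeptsochpeng.
Apply vowel harmony: ngichoeptsochpeng → ngicheeptsochpeng.

ngicheeptsochpeng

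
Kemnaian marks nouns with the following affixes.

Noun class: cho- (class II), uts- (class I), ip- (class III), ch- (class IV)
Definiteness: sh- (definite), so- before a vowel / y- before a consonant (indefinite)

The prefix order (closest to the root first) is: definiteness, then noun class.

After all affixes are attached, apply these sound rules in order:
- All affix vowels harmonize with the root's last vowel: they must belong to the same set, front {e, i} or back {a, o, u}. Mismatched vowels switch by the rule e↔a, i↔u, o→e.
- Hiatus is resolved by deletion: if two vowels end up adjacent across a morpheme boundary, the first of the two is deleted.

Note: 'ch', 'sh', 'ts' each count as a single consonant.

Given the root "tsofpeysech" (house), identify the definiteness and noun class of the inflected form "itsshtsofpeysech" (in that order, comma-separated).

definite, class I

Segment: uts-sh-tsofpeysech.
definiteness: sh- → definite.
noun class: uts- → class I.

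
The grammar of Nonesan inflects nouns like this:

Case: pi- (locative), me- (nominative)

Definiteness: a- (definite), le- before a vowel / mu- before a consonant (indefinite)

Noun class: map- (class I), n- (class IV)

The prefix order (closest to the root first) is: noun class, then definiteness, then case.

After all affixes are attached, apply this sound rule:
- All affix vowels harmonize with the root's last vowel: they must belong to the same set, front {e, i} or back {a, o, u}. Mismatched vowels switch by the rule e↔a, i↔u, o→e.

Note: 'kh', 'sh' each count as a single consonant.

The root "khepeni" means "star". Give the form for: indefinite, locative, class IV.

Attach noun class class IV n- → nkhepeni.
Attach definiteness indefinite mu- (before consonant 'n') → munkhepeni.
Attach case locative pi- → pimunkhepeni.
Apply vowel harmony: pimunkhepeni → piminkhepeni.

piminkhepeni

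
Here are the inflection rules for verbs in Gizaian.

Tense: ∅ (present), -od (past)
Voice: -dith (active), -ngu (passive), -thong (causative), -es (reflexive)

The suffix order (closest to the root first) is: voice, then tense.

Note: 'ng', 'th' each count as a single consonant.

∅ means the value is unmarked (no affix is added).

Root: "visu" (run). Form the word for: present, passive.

Attach voice passive -ngu → visungu.
tense = present: zero marking, form stays visungu.

visungu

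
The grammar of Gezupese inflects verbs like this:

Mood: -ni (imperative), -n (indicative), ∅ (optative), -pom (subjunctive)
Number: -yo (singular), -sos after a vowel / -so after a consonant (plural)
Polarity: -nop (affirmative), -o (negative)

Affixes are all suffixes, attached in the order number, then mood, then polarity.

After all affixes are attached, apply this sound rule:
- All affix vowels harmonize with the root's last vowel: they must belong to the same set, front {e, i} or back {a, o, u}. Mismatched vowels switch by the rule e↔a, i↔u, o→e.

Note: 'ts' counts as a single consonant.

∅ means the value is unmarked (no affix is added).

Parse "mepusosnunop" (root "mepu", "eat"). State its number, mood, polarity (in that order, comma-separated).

plural, imperative, affirmative

Segment: mepu-sos-ni-nop.
number: -sos/so → plural.
mood: -ni → imperative.
polarity: -nop → affirmative.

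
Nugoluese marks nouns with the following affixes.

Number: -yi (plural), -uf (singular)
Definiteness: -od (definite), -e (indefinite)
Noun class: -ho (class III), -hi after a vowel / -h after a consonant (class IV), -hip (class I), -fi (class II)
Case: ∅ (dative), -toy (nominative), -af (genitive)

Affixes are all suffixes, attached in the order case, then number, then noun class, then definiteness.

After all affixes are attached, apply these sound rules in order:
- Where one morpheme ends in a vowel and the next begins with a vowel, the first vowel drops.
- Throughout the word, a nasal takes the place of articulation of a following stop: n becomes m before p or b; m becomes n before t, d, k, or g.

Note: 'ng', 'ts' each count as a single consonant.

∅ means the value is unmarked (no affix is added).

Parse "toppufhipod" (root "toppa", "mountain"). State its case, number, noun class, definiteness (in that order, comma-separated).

Segment: toppa-uf-hip-od.
case: ∅ → dative.
number: -uf → singular.
noun class: -hip → class I.
definiteness: -od → definite.

dative, singular, class I, definite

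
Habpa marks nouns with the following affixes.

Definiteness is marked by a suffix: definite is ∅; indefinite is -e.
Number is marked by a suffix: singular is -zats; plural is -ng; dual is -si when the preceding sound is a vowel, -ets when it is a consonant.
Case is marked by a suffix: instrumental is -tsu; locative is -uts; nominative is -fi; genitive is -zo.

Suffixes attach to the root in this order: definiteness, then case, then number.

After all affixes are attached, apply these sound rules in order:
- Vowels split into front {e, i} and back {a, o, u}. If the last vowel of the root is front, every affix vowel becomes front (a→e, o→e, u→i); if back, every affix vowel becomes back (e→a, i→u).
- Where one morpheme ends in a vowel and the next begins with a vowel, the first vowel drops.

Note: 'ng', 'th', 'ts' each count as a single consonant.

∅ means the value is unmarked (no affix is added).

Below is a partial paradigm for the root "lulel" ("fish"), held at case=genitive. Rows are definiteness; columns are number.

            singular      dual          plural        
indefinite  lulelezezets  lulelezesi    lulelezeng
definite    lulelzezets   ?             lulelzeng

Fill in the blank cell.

lulelzesi

definiteness = definite: zero marking, form stays lulel.
Attach case genitive -zo → lulelzo.
Attach number dual -si (after vowel 'o') → lulelzosi.
Apply vowel harmony: lulelzosi → lulelzesi.
Vowel deletion: no change.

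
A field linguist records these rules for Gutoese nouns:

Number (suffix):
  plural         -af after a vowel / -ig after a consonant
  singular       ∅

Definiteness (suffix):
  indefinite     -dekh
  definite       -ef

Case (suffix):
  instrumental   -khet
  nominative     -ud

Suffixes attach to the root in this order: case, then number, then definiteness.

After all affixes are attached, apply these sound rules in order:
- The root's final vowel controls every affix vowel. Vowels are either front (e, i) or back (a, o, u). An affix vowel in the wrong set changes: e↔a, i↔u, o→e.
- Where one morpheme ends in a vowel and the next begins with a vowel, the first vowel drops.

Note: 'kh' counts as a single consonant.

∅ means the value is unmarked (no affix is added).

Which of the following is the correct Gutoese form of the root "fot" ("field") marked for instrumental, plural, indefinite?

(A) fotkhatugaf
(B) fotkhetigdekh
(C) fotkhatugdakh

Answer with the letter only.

Attach case instrumental -khet → fotkhet.
Attach number plural -ig (after consonant 't') → fotkhetig.
Attach definiteness indefinite -dekh → fotkhetigdekh.
Apply vowel harmony: fotkhetigdekh → fotkhatugdakh.
Vowel deletion: no change.
So the correct form is fotkhatugdakh, option (C).
(A) fotkhatugaf is wrong: it uses definite instead of indefinite for definiteness.
(B) fotkhetigdekh is wrong: it fails to apply the sound rule(s).

C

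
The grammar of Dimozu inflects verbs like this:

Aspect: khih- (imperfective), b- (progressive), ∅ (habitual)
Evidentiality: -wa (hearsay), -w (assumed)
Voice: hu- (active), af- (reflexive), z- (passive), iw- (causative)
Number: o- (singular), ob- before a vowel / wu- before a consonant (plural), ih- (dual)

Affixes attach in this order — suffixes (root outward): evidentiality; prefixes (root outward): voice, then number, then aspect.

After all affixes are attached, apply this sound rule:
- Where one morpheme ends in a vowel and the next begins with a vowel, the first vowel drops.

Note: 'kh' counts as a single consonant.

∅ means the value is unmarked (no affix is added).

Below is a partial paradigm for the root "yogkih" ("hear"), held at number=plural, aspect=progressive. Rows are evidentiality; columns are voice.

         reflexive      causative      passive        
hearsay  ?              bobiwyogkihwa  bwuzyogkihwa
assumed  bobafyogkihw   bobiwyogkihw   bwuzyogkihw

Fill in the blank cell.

bobafyogkihwa

Attach voice reflexive af- → afyogkih.
Attach evidentiality hearsay -wa → afyogkihwa.
Attach number plural ob- (before vowel 'a') → obafyogkihwa.
Attach aspect progressive b- → bobafyogkihwa.
Vowel deletion: no change.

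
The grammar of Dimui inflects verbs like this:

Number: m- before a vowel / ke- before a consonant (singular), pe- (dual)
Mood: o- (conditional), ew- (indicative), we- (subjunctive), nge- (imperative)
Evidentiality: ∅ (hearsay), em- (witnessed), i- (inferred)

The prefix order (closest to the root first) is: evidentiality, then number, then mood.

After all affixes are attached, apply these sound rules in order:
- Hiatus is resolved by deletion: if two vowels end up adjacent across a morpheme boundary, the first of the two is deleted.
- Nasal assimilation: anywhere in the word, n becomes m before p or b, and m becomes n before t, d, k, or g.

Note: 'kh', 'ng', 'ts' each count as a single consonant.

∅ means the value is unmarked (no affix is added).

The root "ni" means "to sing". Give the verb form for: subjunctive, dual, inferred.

Attach evidentiality inferred i- → ini.
Attach number dual pe- → peini.
Attach mood subjunctive we- → wepeini.
Apply vowel deletion: wepeini → wepini.
Nasal assimilation: no change.

wepini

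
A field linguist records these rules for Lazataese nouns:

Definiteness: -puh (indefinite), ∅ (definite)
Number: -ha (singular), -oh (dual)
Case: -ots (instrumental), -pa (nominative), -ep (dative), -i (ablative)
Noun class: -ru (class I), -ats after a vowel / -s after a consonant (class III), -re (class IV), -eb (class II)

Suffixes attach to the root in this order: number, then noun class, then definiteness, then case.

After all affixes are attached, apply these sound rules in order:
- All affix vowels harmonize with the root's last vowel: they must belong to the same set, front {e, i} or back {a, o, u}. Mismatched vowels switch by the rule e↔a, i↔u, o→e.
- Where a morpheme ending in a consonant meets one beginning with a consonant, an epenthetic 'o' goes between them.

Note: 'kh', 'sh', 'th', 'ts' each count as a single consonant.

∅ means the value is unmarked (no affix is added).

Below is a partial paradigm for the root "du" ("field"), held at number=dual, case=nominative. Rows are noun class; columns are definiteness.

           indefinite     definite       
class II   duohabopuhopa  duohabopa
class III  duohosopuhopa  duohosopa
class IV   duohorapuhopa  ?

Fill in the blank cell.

duohorapa

Attach number dual -oh → duoh.
Attach noun class class IV -re → duohre.
definiteness = definite: zero marking, form stays duohre.
Attach case nominative -pa → duohrepa.
Apply vowel harmony: duohrepa → duohrapa.
Apply epenthesis: duohrapa → duohorapa.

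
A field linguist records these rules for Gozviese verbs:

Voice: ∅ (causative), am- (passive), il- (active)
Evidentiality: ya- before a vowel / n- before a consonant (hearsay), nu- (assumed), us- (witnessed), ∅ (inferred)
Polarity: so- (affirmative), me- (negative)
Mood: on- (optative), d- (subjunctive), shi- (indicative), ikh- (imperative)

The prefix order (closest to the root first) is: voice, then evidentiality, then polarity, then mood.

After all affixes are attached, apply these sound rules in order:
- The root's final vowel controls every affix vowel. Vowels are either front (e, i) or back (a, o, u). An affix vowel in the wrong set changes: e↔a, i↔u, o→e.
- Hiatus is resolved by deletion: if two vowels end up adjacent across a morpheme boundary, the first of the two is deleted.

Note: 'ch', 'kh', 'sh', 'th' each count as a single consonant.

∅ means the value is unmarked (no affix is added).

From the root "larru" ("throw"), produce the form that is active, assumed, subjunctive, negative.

Attach voice active il- → illarru.
Attach evidentiality assumed nu- → nuillarru.
Attach polarity negative me- → menuillarru.
Attach mood subjunctive d- → dmenuillarru.
Apply vowel harmony: dmenuillarru → dmanuullarru.
Apply vowel deletion: dmanuullarru → dmanullarru.

dmanullarru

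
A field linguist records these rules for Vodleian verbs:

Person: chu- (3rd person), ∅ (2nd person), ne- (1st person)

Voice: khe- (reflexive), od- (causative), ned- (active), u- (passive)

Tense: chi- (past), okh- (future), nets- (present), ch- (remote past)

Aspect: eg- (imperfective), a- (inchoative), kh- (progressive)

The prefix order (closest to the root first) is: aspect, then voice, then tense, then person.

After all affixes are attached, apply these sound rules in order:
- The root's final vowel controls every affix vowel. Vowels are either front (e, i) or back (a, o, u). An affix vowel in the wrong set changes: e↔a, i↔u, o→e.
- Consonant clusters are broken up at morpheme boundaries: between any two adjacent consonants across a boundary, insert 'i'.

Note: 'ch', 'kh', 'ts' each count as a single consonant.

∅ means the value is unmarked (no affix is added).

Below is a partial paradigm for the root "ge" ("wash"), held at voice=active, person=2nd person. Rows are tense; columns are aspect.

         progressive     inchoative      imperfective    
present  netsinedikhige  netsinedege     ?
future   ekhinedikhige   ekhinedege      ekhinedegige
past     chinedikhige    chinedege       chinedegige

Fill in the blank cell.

Attach aspect imperfective eg- → egge.
Attach voice active ned- → nedegge.
Attach tense present nets- → netsnedegge.
person = 2nd person: zero marking, form stays netsnedegge.
Vowel harmony: no change.
Apply epenthesis: netsnedegge → netsinedegige.

netsinedegige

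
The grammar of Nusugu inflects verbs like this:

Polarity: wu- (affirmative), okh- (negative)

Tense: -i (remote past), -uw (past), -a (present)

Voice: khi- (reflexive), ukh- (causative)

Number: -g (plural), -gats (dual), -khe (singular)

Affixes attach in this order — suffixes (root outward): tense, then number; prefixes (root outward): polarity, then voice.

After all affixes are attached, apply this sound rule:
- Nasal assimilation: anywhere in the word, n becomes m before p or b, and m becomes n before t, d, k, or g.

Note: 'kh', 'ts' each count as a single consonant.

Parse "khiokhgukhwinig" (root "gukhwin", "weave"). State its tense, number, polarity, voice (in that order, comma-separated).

Segment: khi-okh-gukhwin-i-g.
tense: -i → remote past.
number: -g → plural.
polarity: okh- → negative.
voice: khi- → reflexive.

remote past, plural, negative, reflexive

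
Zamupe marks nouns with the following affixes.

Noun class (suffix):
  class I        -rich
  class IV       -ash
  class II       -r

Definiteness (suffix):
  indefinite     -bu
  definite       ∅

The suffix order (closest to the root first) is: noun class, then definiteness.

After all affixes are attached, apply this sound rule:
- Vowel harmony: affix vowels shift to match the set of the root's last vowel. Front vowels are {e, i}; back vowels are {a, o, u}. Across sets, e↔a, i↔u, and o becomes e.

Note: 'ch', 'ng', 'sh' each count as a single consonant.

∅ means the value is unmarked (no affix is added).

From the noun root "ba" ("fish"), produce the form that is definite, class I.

baruch

Attach noun class class I -rich → barich.
definiteness = definite: zero marking, form stays barich.
Apply vowel harmony: barich → baruch.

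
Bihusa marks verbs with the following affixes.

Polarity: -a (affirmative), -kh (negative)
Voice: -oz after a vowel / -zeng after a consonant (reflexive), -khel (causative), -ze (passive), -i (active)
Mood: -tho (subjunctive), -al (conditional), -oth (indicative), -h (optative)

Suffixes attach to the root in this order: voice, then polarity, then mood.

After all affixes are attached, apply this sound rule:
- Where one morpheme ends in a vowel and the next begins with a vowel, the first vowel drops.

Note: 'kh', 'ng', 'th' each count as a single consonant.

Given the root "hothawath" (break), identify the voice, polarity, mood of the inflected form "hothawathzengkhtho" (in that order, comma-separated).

reflexive, negative, subjunctive

Segment: hothawath-zeng-kh-tho.
voice: -oz/zeng → reflexive.
polarity: -kh → negative.
mood: -tho → subjunctive.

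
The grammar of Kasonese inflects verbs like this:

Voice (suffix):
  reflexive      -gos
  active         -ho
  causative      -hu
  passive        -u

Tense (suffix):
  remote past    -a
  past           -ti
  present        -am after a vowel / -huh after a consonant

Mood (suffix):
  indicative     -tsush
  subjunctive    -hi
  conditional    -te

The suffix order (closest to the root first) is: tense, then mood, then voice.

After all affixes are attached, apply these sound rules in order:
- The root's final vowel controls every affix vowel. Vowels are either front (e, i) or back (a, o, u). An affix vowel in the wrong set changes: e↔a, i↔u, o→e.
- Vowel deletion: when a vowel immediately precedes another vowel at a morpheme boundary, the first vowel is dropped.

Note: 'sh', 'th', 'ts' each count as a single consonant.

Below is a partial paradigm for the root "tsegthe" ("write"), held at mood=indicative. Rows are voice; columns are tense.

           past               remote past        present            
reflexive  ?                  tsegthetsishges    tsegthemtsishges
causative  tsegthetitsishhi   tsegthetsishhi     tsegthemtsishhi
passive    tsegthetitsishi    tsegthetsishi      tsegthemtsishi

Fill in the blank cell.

tsegthetitsishges

Attach tense past -ti → tsegtheti.
Attach mood indicative -tsush → tsegthetitsush.
Attach voice reflexive -gos → tsegthetitsushgos.
Apply vowel harmony: tsegthetitsushgos → tsegthetitsishges.
Vowel deletion: no change.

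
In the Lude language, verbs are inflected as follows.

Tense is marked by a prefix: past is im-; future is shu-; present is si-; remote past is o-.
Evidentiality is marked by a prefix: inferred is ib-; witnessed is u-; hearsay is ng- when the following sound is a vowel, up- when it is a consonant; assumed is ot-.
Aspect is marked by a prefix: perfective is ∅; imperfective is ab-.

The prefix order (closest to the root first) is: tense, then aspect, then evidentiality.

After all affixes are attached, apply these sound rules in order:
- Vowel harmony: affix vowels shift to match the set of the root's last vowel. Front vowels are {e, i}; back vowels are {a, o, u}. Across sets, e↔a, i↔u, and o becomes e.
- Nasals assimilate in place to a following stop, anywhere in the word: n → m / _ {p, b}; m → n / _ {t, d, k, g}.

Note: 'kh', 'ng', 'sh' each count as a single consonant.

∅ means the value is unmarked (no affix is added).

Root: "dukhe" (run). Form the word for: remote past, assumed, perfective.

Attach tense remote past o- → odukhe.
aspect = perfective: zero marking, form stays odukhe.
Attach evidentiality assumed ot- → otodukhe.
Apply vowel harmony: otodukhe → etedukhe.
Nasal assimilation: no change.

etedukhe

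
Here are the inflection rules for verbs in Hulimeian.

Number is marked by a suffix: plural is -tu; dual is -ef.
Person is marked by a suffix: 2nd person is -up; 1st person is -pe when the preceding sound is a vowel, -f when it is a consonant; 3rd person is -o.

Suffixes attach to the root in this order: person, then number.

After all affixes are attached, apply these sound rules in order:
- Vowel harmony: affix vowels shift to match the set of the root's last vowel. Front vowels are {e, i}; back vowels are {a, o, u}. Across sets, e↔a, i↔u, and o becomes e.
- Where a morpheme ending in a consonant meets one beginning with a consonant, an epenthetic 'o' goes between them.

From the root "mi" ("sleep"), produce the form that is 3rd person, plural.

Attach person 3rd person -o → mio.
Attach number plural -tu → miotu.
Apply vowel harmony: miotu → mieti.
Epenthesis: no change.

mieti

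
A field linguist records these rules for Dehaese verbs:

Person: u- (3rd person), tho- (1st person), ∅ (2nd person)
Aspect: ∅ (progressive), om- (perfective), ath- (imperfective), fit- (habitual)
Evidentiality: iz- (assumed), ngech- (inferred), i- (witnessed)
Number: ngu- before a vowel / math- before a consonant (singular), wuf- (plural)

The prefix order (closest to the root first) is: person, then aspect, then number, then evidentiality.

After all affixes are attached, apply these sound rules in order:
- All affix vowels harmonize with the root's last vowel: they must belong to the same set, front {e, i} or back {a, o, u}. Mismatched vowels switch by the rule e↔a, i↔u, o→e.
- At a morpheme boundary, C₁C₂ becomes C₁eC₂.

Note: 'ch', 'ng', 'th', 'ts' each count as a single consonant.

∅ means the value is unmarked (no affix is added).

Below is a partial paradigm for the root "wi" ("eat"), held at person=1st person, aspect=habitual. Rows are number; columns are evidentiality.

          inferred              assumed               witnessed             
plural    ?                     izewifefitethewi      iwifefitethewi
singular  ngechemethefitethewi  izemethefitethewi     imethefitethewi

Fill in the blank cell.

ngechewifefitethewi

Attach person 1st person tho- → thowi.
Attach aspect habitual fit- → fitthowi.
Attach number plural wuf- → wuffitthowi.
Attach evidentiality inferred ngech- → ngechwuffitthowi.
Apply vowel harmony: ngechwuffitthowi → ngechwiffitthewi.
Apply epenthesis: ngechwiffitthewi → ngechewifefitethewi.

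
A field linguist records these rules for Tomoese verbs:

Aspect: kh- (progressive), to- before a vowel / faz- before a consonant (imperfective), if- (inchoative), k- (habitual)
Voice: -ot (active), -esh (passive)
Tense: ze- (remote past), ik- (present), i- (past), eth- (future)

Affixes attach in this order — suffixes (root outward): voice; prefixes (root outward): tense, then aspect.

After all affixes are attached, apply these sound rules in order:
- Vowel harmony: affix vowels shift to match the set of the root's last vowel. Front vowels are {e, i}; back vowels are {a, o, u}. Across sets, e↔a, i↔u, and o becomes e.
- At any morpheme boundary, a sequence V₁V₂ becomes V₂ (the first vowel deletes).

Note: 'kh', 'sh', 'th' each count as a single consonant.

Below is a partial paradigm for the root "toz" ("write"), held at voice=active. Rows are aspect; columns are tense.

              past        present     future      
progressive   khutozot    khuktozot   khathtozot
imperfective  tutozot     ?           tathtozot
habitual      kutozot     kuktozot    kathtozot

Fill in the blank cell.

Attach tense present ik- → iktoz.
Attach voice active -ot → iktozot.
Attach aspect imperfective to- (before vowel 'i') → toiktozot.
Apply vowel harmony: toiktozot → touktozot.
Apply vowel deletion: touktozot → tuktozot.

tuktozot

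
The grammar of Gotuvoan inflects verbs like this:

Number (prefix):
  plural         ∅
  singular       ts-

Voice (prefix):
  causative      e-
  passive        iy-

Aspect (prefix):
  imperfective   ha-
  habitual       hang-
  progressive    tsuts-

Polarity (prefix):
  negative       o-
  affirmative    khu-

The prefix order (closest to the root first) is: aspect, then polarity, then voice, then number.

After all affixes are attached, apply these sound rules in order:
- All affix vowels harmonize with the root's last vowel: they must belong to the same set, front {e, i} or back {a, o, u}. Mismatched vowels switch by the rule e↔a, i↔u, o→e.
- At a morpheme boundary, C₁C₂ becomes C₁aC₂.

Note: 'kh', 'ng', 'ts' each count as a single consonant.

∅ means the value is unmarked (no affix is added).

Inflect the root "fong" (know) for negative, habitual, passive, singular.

tsuyohangafong

Attach aspect habitual hang- → hangfong.
Attach polarity negative o- → ohangfong.
Attach voice passive iy- → iyohangfong.
Attach number singular ts- → tsiyohangfong.
Apply vowel harmony: tsiyohangfong → tsuyohangfong.
Apply epenthesis: tsuyohangfong → tsuyohangafong.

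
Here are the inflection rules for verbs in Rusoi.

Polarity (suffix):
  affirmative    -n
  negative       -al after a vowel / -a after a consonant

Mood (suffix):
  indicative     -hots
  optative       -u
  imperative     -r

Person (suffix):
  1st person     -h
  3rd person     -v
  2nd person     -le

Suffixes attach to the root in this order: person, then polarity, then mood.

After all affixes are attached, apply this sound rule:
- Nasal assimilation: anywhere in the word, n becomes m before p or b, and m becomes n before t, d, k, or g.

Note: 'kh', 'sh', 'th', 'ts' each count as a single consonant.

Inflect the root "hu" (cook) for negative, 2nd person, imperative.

Attach person 2nd person -le → hule.
Attach polarity negative -al (after vowel 'e') → huleal.
Attach mood imperative -r → hulealr.
Nasal assimilation: no change.

hulealr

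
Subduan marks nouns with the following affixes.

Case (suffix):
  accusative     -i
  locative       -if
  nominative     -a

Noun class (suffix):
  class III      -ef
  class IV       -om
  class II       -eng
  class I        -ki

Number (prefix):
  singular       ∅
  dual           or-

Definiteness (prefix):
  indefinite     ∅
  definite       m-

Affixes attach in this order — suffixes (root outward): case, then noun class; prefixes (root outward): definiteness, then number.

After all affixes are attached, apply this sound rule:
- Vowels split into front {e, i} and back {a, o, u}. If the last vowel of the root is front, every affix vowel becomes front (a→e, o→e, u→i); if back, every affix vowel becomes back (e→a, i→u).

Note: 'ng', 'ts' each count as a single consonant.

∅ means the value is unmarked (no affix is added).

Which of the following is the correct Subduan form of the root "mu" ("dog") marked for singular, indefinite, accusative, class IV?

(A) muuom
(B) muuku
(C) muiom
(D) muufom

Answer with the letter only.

A

Attach case accusative -i → mui.
definiteness = indefinite: zero marking, form stays mui.
Attach noun class class IV -om → muiom.
number = singular: zero marking, form stays muiom.
Apply vowel harmony: muiom → muuom.
So the correct form is muuom, option (A).
(C) muiom is wrong: it fails to apply the sound rule(s).
(B) muuku is wrong: it uses class I instead of class IV for noun class.
(D) muufom is wrong: it uses locative instead of accusative for case.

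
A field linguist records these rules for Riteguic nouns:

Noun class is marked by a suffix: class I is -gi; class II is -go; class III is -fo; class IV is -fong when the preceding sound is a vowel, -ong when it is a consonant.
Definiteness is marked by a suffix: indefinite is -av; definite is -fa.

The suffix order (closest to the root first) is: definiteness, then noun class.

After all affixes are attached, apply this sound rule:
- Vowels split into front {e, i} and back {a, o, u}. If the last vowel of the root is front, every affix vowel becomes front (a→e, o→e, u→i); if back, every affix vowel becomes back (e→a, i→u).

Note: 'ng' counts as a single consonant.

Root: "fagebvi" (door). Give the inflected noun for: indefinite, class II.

fagebvievge

Attach definiteness indefinite -av → fagebviav.
Attach noun class class II -go → fagebviavgo.
Apply vowel harmony: fagebviavgo → fagebvievge.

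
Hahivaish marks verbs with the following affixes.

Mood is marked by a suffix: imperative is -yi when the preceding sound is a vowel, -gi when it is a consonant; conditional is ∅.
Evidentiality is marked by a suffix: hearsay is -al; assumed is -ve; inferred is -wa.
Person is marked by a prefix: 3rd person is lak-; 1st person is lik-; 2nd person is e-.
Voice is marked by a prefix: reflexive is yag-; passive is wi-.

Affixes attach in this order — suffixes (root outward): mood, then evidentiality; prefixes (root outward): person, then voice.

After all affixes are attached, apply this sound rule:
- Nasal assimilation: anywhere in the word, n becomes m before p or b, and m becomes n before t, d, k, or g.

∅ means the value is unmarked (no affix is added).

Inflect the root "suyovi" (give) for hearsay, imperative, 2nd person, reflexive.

Attach mood imperative -yi (after vowel 'i') → suyoviyi.
Attach person 2nd person e- → esuyoviyi.
Attach evidentiality hearsay -al → esuyoviyial.
Attach voice reflexive yag- → yagesuyoviyial.
Nasal assimilation: no change.

yagesuyoviyial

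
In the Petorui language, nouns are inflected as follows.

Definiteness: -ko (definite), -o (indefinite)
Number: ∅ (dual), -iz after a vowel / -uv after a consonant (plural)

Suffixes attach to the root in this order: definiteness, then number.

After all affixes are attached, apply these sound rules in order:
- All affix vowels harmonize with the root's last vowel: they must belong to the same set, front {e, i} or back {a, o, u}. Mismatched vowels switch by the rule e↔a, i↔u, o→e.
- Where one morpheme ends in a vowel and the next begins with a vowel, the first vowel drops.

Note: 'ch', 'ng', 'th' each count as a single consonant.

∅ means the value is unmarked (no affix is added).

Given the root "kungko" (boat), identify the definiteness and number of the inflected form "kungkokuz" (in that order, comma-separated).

Segment: kungko-ko-iz.
definiteness: -ko → definite.
number: -iz/uv → plural.

definite, plural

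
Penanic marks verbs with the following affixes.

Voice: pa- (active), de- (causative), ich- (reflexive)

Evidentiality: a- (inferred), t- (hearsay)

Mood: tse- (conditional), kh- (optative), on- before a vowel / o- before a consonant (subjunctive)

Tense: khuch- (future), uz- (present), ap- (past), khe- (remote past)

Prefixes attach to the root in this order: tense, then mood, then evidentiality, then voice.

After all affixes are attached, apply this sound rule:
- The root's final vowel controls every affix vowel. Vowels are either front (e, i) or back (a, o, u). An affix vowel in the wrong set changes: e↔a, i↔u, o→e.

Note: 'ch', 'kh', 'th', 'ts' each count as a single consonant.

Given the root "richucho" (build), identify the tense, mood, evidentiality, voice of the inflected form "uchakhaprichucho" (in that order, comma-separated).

Segment: ich-a-kh-ap-richucho.
tense: ap- → past.
mood: kh- → optative.
evidentiality: a- → inferred.
voice: ich- → reflexive.

past, optative, inferred, reflexive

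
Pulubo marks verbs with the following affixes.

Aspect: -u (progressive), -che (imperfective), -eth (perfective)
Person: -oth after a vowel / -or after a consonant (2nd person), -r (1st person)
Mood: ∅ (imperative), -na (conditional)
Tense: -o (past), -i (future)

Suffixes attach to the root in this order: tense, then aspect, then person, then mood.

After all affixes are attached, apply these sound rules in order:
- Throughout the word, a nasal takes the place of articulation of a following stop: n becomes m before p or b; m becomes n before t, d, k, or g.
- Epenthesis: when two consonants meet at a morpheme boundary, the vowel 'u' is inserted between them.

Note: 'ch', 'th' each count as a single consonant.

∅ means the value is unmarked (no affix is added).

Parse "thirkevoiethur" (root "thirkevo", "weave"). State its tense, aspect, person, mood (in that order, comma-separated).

Segment: thirkevo-i-eth-r.
tense: -i → future.
aspect: -eth → perfective.
person: -r → 1st person.
mood: ∅ → imperative.

future, perfective, 1st person, imperative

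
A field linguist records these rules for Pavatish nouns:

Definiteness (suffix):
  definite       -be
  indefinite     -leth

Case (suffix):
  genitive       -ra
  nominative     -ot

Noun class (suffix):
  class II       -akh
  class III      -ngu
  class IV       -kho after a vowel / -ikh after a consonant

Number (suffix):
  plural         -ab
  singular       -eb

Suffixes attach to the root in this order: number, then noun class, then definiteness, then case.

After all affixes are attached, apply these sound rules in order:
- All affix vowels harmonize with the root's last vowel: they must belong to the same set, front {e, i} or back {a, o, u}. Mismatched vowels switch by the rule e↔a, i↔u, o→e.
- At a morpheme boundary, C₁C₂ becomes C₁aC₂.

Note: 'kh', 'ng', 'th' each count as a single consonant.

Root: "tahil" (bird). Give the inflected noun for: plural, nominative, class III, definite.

tahilebangibeet

Attach number plural -ab → tahilab.
Attach noun class class III -ngu → tahilabngu.
Attach definiteness definite -be → tahilabngube.
Attach case nominative -ot → tahilabngubeot.
Apply vowel harmony: tahilabngubeot → tahilebngibeet.
Apply epenthesis: tahilebngibeet → tahilebangibeet.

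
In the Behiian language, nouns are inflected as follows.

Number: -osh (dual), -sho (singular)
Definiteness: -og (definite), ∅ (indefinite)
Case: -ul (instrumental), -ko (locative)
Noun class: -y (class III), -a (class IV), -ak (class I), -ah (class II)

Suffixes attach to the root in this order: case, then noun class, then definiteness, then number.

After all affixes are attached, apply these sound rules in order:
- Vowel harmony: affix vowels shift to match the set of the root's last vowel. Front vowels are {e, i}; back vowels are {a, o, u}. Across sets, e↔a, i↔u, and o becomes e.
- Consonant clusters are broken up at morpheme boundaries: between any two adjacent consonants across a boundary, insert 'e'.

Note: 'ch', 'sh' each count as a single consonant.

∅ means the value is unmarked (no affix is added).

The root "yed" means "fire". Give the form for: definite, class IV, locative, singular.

Attach case locative -ko → yedko.
Attach noun class class IV -a → yedkoa.
Attach definiteness definite -og → yedkoaog.
Attach number singular -sho → yedkoaogsho.
Apply vowel harmony: yedkoaogsho → yedkeeegshe.
Apply epenthesis: yedkeeegshe → yedekeeegeshe.

yedekeeegeshe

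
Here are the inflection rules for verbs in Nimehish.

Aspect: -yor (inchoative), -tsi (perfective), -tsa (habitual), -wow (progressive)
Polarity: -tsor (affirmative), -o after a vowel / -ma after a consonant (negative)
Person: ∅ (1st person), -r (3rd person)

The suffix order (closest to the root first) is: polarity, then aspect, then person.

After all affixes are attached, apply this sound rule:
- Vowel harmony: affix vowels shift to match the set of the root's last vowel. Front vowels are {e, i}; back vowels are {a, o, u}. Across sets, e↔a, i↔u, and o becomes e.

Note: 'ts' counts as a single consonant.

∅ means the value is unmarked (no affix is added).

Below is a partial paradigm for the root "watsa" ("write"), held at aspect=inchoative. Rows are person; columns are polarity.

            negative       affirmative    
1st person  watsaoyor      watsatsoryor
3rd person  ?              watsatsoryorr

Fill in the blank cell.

watsaoyorr

Attach polarity negative -o (after vowel 'a') → watsao.
Attach aspect inchoative -yor → watsaoyor.
Attach person 3rd person -r → watsaoyorr.
Vowel harmony: no change.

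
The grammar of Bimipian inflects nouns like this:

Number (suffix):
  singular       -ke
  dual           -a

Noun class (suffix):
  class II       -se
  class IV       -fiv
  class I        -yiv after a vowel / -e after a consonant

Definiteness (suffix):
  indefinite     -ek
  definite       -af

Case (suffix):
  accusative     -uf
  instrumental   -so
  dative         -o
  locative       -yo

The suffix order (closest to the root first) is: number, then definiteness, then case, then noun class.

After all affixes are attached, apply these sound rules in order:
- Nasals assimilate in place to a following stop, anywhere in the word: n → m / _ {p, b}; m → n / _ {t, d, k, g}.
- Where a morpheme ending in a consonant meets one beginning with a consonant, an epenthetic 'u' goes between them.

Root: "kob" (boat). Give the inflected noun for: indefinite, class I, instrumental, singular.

kobukeekusoyiv

Attach number singular -ke → kobke.
Attach definiteness indefinite -ek → kobkeek.
Attach case instrumental -so → kobkeekso.
Attach noun class class I -yiv (after vowel 'o') → kobkeeksoyiv.
Nasal assimilation: no change.
Apply epenthesis: kobkeeksoyiv → kobukeekusoyiv.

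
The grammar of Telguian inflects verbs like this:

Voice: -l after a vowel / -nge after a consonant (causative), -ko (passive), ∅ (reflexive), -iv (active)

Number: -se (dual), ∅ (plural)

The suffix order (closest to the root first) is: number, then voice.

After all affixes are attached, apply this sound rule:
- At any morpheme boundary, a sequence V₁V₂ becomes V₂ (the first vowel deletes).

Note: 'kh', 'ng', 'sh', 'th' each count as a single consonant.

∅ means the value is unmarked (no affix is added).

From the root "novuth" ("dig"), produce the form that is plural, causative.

number = plural: zero marking, form stays novuth.
Attach voice causative -nge (after consonant 'th') → novuthnge.
Vowel deletion: no change.

novuthnge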